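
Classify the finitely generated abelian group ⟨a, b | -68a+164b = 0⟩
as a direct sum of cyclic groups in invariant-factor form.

Answer: M ≅ ℤ^1 ⊕ ℤ/4

Derivation:
rank_ℚ(R)=1; free=2−1=1
SNF(R) diag = [4] → torsion [4]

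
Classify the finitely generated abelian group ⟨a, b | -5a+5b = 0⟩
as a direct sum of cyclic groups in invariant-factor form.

Answer: M ≅ ℤ^1 ⊕ ℤ/5

Derivation:
rank_ℚ(R)=1; free=2−1=1
SNF(R) diag = [5] → torsion [5]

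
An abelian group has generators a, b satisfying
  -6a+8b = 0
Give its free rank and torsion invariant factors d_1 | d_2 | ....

rank_ℚ(R)=1; free=2−1=1
SNF(R) diag = [2] → torsion [2]

Answer: M ≅ ℤ^1 ⊕ ℤ/2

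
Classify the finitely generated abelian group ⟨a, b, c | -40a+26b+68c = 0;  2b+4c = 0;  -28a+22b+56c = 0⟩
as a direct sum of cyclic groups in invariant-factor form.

Answer: M ≅ ℤ/2 ⊕ ℤ/4 ⊕ ℤ/8

Derivation:
rank_ℚ(R)=3; free=3−3=0
SNF(R) diag = [2, 4, 8] → torsion [2, 4, 8]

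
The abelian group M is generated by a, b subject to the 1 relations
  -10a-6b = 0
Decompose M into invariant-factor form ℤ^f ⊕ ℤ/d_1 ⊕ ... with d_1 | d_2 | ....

Answer: M ≅ ℤ^1 ⊕ ℤ/2

Derivation:
rank_ℚ(R)=1; free=2−1=1
SNF(R) diag = [2] → torsion [2]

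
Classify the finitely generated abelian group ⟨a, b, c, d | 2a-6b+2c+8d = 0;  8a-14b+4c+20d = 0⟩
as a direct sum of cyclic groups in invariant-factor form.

rank_ℚ(R)=2; free=4−2=2
SNF(R) diag = [2, 2] → torsion [2, 2]

Answer: M ≅ ℤ^2 ⊕ ℤ/2 ⊕ ℤ/2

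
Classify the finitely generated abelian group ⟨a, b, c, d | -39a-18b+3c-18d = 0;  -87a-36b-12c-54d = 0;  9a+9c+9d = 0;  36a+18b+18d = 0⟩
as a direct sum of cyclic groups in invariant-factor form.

rank_ℚ(R)=4; free=4−4=0
SNF(R) diag = [3, 9, 9, 18] → torsion [3, 9, 9, 18]

Answer: M ≅ ℤ/3 ⊕ ℤ/9 ⊕ ℤ/9 ⊕ ℤ/18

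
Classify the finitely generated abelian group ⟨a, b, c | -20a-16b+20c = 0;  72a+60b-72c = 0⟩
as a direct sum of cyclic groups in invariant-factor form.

Answer: M ≅ ℤ^1 ⊕ ℤ/4 ⊕ ℤ/12

Derivation:
rank_ℚ(R)=2; free=3−2=1
SNF(R) diag = [4, 12] → torsion [4, 12]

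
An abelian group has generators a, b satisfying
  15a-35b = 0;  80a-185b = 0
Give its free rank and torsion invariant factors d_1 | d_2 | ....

rank_ℚ(R)=2; free=2−2=0
SNF(R) diag = [5, 5] → torsion [5, 5]

Answer: M ≅ ℤ/5 ⊕ ℤ/5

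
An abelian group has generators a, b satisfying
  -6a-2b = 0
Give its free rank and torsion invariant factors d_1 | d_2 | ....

Answer: M ≅ ℤ^1 ⊕ ℤ/2

Derivation:
rank_ℚ(R)=1; free=2−1=1
SNF(R) diag = [2] → torsion [2]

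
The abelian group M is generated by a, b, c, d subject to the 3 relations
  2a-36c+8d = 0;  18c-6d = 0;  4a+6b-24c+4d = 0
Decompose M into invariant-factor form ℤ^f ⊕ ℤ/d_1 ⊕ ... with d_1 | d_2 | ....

Answer: M ≅ ℤ^1 ⊕ ℤ/2 ⊕ ℤ/6 ⊕ ℤ/6

Derivation:
rank_ℚ(R)=3; free=4−3=1
SNF(R) diag = [2, 6, 6] → torsion [2, 6, 6]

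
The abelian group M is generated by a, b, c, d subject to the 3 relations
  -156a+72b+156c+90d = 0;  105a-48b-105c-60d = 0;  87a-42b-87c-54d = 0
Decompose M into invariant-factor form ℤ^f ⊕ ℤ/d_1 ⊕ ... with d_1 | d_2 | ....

Answer: M ≅ ℤ^1 ⊕ ℤ/3 ⊕ ℤ/6 ⊕ ℤ/6

Derivation:
rank_ℚ(R)=3; free=4−3=1
SNF(R) diag = [3, 6, 6] → torsion [3, 6, 6]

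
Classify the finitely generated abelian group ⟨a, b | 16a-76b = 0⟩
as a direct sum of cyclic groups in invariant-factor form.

rank_ℚ(R)=1; free=2−1=1
SNF(R) diag = [4] → torsion [4]

Answer: M ≅ ℤ^1 ⊕ ℤ/4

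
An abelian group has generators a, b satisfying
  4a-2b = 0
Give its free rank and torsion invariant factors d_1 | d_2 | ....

rank_ℚ(R)=1; free=2−1=1
SNF(R) diag = [2] → torsion [2]

Answer: M ≅ ℤ^1 ⊕ ℤ/2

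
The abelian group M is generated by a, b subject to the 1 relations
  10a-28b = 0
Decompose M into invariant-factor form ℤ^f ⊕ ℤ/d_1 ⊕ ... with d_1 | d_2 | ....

Answer: M ≅ ℤ^1 ⊕ ℤ/2

Derivation:
rank_ℚ(R)=1; free=2−1=1
SNF(R) diag = [2] → torsion [2]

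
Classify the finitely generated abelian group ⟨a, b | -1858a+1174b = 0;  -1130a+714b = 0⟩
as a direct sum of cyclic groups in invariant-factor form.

rank_ℚ(R)=2; free=2−2=0
SNF(R) diag = [2, 4] → torsion [2, 4]

Answer: M ≅ ℤ/2 ⊕ ℤ/4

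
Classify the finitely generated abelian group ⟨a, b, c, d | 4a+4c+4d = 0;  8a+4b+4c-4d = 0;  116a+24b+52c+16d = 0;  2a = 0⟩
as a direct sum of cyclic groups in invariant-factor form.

rank_ℚ(R)=4; free=4−4=0
SNF(R) diag = [2, 4, 4, 12] → torsion [2, 4, 4, 12]

Answer: M ≅ ℤ/2 ⊕ ℤ/4 ⊕ ℤ/4 ⊕ ℤ/12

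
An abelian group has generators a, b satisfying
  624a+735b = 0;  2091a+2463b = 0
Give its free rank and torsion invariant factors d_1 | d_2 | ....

rank_ℚ(R)=2; free=2−2=0
SNF(R) diag = [3, 9] → torsion [3, 9]

Answer: M ≅ ℤ/3 ⊕ ℤ/9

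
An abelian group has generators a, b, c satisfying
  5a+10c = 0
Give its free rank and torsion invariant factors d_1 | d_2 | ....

Answer: M ≅ ℤ^2 ⊕ ℤ/5

Derivation:
rank_ℚ(R)=1; free=3−1=2
SNF(R) diag = [5] → torsion [5]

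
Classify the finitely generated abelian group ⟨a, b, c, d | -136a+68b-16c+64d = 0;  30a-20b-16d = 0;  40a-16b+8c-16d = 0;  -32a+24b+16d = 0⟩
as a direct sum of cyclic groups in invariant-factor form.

Answer: M ≅ ℤ/2 ⊕ ℤ/4 ⊕ ℤ/8 ⊕ ℤ/16

Derivation:
rank_ℚ(R)=4; free=4−4=0
SNF(R) diag = [2, 4, 8, 16] → torsion [2, 4, 8, 16]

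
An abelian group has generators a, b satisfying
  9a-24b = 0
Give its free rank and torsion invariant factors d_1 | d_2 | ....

rank_ℚ(R)=1; free=2−1=1
SNF(R) diag = [3] → torsion [3]

Answer: M ≅ ℤ^1 ⊕ ℤ/3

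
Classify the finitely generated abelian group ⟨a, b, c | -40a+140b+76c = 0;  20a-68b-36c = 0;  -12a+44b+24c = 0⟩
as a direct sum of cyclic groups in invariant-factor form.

rank_ℚ(R)=3; free=3−3=0
SNF(R) diag = [4, 4, 4] → torsion [4, 4, 4]

Answer: M ≅ ℤ/4 ⊕ ℤ/4 ⊕ ℤ/4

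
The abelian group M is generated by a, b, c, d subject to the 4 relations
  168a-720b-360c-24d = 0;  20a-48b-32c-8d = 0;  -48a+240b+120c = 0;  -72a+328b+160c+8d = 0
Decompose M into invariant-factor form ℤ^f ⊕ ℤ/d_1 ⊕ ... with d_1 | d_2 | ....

rank_ℚ(R)=4; free=4−4=0
SNF(R) diag = [4, 8, 24, 24] → torsion [4, 8, 24, 24]

Answer: M ≅ ℤ/4 ⊕ ℤ/8 ⊕ ℤ/24 ⊕ ℤ/24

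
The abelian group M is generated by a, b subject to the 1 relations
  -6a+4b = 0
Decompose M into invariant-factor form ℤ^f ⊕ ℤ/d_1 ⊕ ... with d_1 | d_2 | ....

Answer: M ≅ ℤ^1 ⊕ ℤ/2

Derivation:
rank_ℚ(R)=1; free=2−1=1
SNF(R) diag = [2] → torsion [2]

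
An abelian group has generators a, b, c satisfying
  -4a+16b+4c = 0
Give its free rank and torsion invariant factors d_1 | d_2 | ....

Answer: M ≅ ℤ^2 ⊕ ℤ/4

Derivation:
rank_ℚ(R)=1; free=3−1=2
SNF(R) diag = [4] → torsion [4]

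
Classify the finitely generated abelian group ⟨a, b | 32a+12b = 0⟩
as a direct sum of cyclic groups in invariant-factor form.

Answer: M ≅ ℤ^1 ⊕ ℤ/4

Derivation:
rank_ℚ(R)=1; free=2−1=1
SNF(R) diag = [4] → torsion [4]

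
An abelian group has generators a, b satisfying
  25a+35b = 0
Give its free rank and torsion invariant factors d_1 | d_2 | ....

Answer: M ≅ ℤ^1 ⊕ ℤ/5

Derivation:
rank_ℚ(R)=1; free=2−1=1
SNF(R) diag = [5] → torsion [5]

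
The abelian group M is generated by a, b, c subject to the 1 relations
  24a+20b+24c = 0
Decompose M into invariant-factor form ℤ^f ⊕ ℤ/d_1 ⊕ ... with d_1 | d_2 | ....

rank_ℚ(R)=1; free=3−1=2
SNF(R) diag = [4] → torsion [4]

Answer: M ≅ ℤ^2 ⊕ ℤ/4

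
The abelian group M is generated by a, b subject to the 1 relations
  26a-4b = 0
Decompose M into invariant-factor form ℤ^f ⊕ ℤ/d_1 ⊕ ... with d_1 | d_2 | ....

rank_ℚ(R)=1; free=2−1=1
SNF(R) diag = [2] → torsion [2]

Answer: M ≅ ℤ^1 ⊕ ℤ/2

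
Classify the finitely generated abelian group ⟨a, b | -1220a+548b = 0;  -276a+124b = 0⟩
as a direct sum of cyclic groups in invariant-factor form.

Answer: M ≅ ℤ/4 ⊕ ℤ/8

Derivation:
rank_ℚ(R)=2; free=2−2=0
SNF(R) diag = [4, 8] → torsion [4, 8]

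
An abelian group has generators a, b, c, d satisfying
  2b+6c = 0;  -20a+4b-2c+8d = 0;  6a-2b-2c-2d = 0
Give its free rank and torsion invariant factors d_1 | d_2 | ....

Answer: M ≅ ℤ^1 ⊕ ℤ/2 ⊕ ℤ/2 ⊕ ℤ/2

Derivation:
rank_ℚ(R)=3; free=4−3=1
SNF(R) diag = [2, 2, 2] → torsion [2, 2, 2]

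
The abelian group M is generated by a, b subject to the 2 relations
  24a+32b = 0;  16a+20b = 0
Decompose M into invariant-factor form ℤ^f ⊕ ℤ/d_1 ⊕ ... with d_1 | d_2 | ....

rank_ℚ(R)=2; free=2−2=0
SNF(R) diag = [4, 8] → torsion [4, 8]

Answer: M ≅ ℤ/4 ⊕ ℤ/8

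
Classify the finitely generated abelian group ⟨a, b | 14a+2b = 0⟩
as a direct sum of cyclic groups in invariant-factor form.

Answer: M ≅ ℤ^1 ⊕ ℤ/2

Derivation:
rank_ℚ(R)=1; free=2−1=1
SNF(R) diag = [2] → torsion [2]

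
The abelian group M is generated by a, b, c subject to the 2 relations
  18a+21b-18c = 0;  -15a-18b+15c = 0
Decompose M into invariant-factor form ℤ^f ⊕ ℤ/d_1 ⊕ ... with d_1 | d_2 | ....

Answer: M ≅ ℤ^1 ⊕ ℤ/3 ⊕ ℤ/3

Derivation:
rank_ℚ(R)=2; free=3−2=1
SNF(R) diag = [3, 3] → torsion [3, 3]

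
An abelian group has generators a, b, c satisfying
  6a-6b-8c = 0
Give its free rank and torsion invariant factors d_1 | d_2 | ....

rank_ℚ(R)=1; free=3−1=2
SNF(R) diag = [2] → torsion [2]

Answer: M ≅ ℤ^2 ⊕ ℤ/2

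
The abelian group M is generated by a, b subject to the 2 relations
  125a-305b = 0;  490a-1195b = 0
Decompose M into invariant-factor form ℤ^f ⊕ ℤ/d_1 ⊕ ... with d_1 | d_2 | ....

Answer: M ≅ ℤ/5 ⊕ ℤ/15

Derivation:
rank_ℚ(R)=2; free=2−2=0
SNF(R) diag = [5, 15] → torsion [5, 15]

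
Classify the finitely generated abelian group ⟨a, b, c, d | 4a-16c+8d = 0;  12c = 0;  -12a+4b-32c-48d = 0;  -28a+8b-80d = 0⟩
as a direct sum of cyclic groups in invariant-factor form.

Answer: M ≅ ℤ/4 ⊕ ℤ/4 ⊕ ℤ/12 ⊕ ℤ/24

Derivation:
rank_ℚ(R)=4; free=4−4=0
SNF(R) diag = [4, 4, 12, 24] → torsion [4, 4, 12, 24]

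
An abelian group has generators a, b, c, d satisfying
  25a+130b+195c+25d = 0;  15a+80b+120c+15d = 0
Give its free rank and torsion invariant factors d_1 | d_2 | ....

Answer: M ≅ ℤ^2 ⊕ ℤ/5 ⊕ ℤ/5

Derivation:
rank_ℚ(R)=2; free=4−2=2
SNF(R) diag = [5, 5] → torsion [5, 5]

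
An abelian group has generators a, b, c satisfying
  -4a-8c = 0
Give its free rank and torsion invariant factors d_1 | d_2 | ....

rank_ℚ(R)=1; free=3−1=2
SNF(R) diag = [4] → torsion [4]

Answer: M ≅ ℤ^2 ⊕ ℤ/4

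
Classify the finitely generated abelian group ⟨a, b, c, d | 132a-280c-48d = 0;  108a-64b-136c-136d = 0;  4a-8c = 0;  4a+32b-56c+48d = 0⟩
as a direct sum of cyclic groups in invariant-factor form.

Answer: M ≅ ℤ/4 ⊕ ℤ/8 ⊕ ℤ/16 ⊕ ℤ/32

Derivation:
rank_ℚ(R)=4; free=4−4=0
SNF(R) diag = [4, 8, 16, 32] → torsion [4, 8, 16, 32]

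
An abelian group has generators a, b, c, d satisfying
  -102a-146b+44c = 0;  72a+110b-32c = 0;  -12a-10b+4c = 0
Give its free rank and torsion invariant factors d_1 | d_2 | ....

rank_ℚ(R)=3; free=4−3=1
SNF(R) diag = [2, 6, 12] → torsion [2, 6, 12]

Answer: M ≅ ℤ^1 ⊕ ℤ/2 ⊕ ℤ/6 ⊕ ℤ/12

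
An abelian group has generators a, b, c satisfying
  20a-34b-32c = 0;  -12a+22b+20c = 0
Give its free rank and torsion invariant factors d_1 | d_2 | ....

rank_ℚ(R)=2; free=3−2=1
SNF(R) diag = [2, 4] → torsion [2, 4]

Answer: M ≅ ℤ^1 ⊕ ℤ/2 ⊕ ℤ/4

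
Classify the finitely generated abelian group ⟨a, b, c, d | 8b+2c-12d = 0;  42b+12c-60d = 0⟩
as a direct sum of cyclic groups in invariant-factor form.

Answer: M ≅ ℤ^2 ⊕ ℤ/2 ⊕ ℤ/6

Derivation:
rank_ℚ(R)=2; free=4−2=2
SNF(R) diag = [2, 6] → torsion [2, 6]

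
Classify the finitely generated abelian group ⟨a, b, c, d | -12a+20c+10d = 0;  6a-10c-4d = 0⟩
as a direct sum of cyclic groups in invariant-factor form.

Answer: M ≅ ℤ^2 ⊕ ℤ/2 ⊕ ℤ/2

Derivation:
rank_ℚ(R)=2; free=4−2=2
SNF(R) diag = [2, 2] → torsion [2, 2]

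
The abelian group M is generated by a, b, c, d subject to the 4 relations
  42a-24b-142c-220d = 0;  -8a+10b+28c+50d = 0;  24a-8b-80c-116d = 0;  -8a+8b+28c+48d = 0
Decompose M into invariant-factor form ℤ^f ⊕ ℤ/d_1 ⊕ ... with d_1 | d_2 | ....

Answer: M ≅ ℤ/2 ⊕ ℤ/2 ⊕ ℤ/4 ⊕ ℤ/4

Derivation:
rank_ℚ(R)=4; free=4−4=0
SNF(R) diag = [2, 2, 4, 4] → torsion [2, 2, 4, 4]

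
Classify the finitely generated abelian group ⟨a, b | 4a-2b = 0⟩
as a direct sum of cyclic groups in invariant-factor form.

rank_ℚ(R)=1; free=2−1=1
SNF(R) diag = [2] → torsion [2]

Answer: M ≅ ℤ^1 ⊕ ℤ/2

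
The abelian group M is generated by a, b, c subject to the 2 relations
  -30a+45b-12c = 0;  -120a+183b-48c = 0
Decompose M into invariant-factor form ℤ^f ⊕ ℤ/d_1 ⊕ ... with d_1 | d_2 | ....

Answer: M ≅ ℤ^1 ⊕ ℤ/3 ⊕ ℤ/6

Derivation:
rank_ℚ(R)=2; free=3−2=1
SNF(R) diag = [3, 6] → torsion [3, 6]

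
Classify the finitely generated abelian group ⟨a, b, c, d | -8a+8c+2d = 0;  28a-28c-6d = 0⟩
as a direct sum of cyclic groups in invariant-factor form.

Answer: M ≅ ℤ^2 ⊕ ℤ/2 ⊕ ℤ/4

Derivation:
rank_ℚ(R)=2; free=4−2=2
SNF(R) diag = [2, 4] → torsion [2, 4]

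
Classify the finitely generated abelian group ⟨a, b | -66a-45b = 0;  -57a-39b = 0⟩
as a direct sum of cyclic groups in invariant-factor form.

rank_ℚ(R)=2; free=2−2=0
SNF(R) diag = [3, 3] → torsion [3, 3]

Answer: M ≅ ℤ/3 ⊕ ℤ/3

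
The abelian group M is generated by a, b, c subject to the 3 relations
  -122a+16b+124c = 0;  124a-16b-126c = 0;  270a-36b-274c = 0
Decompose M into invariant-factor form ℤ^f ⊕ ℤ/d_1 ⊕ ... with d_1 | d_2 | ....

rank_ℚ(R)=3; free=3−3=0
SNF(R) diag = [2, 2, 4] → torsion [2, 2, 4]

Answer: M ≅ ℤ/2 ⊕ ℤ/2 ⊕ ℤ/4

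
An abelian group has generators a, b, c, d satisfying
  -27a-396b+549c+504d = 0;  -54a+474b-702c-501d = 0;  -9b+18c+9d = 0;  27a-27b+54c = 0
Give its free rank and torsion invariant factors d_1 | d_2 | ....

Answer: M ≅ ℤ/3 ⊕ ℤ/9 ⊕ ℤ/27 ⊕ ℤ/81

Derivation:
rank_ℚ(R)=4; free=4−4=0
SNF(R) diag = [3, 9, 27, 81] → torsion [3, 9, 27, 81]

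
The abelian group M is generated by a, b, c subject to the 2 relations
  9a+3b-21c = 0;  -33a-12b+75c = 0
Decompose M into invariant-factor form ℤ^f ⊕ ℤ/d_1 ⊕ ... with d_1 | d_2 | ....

rank_ℚ(R)=2; free=3−2=1
SNF(R) diag = [3, 3] → torsion [3, 3]

Answer: M ≅ ℤ^1 ⊕ ℤ/3 ⊕ ℤ/3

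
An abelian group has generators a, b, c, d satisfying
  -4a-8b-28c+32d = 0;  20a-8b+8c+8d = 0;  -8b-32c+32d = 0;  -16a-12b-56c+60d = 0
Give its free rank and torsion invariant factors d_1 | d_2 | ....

Answer: M ≅ ℤ/4 ⊕ ℤ/4 ⊕ ℤ/12 ⊕ ℤ/24

Derivation:
rank_ℚ(R)=4; free=4−4=0
SNF(R) diag = [4, 4, 12, 24] → torsion [4, 4, 12, 24]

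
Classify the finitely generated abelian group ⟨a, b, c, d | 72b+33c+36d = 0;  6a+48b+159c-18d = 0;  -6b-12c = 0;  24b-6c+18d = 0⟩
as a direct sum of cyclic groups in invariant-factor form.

rank_ℚ(R)=4; free=4−4=0
SNF(R) diag = [3, 6, 6, 18] → torsion [3, 6, 6, 18]

Answer: M ≅ ℤ/3 ⊕ ℤ/6 ⊕ ℤ/6 ⊕ ℤ/18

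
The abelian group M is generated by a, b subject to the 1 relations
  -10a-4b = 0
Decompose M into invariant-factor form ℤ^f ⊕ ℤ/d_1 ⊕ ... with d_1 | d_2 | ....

Answer: M ≅ ℤ^1 ⊕ ℤ/2

Derivation:
rank_ℚ(R)=1; free=2−1=1
SNF(R) diag = [2] → torsion [2]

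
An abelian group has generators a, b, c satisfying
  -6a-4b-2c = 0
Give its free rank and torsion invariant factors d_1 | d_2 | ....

rank_ℚ(R)=1; free=3−1=2
SNF(R) diag = [2] → torsion [2]

Answer: M ≅ ℤ^2 ⊕ ℤ/2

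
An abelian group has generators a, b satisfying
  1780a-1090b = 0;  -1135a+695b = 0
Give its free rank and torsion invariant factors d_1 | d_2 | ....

Answer: M ≅ ℤ/5 ⊕ ℤ/10

Derivation:
rank_ℚ(R)=2; free=2−2=0
SNF(R) diag = [5, 10] → torsion [5, 10]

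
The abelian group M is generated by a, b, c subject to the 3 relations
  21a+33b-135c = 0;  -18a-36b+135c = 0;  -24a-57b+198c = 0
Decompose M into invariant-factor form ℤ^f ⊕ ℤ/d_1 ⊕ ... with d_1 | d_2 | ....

Answer: M ≅ ℤ/3 ⊕ ℤ/9 ⊕ ℤ/27

Derivation:
rank_ℚ(R)=3; free=3−3=0
SNF(R) diag = [3, 9, 27] → torsion [3, 9, 27]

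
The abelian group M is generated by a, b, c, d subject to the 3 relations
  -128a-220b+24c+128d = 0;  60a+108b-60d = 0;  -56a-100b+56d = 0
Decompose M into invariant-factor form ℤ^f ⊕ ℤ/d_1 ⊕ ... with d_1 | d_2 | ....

Answer: M ≅ ℤ^1 ⊕ ℤ/4 ⊕ ℤ/12 ⊕ ℤ/24

Derivation:
rank_ℚ(R)=3; free=4−3=1
SNF(R) diag = [4, 12, 24] → torsion [4, 12, 24]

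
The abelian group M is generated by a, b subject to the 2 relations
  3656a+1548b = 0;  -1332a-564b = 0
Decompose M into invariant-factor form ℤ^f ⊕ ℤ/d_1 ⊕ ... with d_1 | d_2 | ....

Answer: M ≅ ℤ/4 ⊕ ℤ/12

Derivation:
rank_ℚ(R)=2; free=2−2=0
SNF(R) diag = [4, 12] → torsion [4, 12]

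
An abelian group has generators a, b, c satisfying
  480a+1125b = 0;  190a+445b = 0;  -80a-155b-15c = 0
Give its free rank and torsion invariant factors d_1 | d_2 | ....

rank_ℚ(R)=3; free=3−3=0
SNF(R) diag = [5, 15, 30] → torsion [5, 15, 30]

Answer: M ≅ ℤ/5 ⊕ ℤ/15 ⊕ ℤ/30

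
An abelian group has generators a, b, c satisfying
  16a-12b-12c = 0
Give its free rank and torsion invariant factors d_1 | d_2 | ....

Answer: M ≅ ℤ^2 ⊕ ℤ/4

Derivation:
rank_ℚ(R)=1; free=3−1=2
SNF(R) diag = [4] → torsion [4]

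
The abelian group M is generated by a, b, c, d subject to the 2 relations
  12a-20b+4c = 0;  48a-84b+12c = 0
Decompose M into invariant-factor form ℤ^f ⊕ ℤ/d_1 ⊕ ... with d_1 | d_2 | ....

Answer: M ≅ ℤ^2 ⊕ ℤ/4 ⊕ ℤ/12

Derivation:
rank_ℚ(R)=2; free=4−2=2
SNF(R) diag = [4, 12] → torsion [4, 12]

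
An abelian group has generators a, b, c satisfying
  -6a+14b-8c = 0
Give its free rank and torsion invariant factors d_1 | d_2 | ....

Answer: M ≅ ℤ^2 ⊕ ℤ/2

Derivation:
rank_ℚ(R)=1; free=3−1=2
SNF(R) diag = [2] → torsion [2]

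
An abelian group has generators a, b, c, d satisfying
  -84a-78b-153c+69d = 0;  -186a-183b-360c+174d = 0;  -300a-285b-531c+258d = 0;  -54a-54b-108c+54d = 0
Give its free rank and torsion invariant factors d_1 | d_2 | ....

Answer: M ≅ ℤ/3 ⊕ ℤ/9 ⊕ ℤ/27 ⊕ ℤ/54

Derivation:
rank_ℚ(R)=4; free=4−4=0
SNF(R) diag = [3, 9, 27, 54] → torsion [3, 9, 27, 54]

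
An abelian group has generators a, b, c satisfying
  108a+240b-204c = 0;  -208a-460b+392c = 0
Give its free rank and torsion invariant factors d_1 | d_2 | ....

Answer: M ≅ ℤ^1 ⊕ ℤ/4 ⊕ ℤ/12

Derivation:
rank_ℚ(R)=2; free=3−2=1
SNF(R) diag = [4, 12] → torsion [4, 12]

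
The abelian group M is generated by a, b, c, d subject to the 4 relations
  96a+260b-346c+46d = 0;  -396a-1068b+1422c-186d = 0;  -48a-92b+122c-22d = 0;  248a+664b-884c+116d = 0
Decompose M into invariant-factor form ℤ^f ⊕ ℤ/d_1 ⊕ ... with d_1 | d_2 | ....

rank_ℚ(R)=4; free=4−4=0
SNF(R) diag = [2, 4, 8, 24] → torsion [2, 4, 8, 24]

Answer: M ≅ ℤ/2 ⊕ ℤ/4 ⊕ ℤ/8 ⊕ ℤ/24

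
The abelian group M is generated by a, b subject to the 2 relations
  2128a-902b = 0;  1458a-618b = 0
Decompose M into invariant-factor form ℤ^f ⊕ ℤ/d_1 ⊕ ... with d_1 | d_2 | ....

rank_ℚ(R)=2; free=2−2=0
SNF(R) diag = [2, 6] → torsion [2, 6]

Answer: M ≅ ℤ/2 ⊕ ℤ/6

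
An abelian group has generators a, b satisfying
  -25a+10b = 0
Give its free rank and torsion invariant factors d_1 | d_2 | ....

rank_ℚ(R)=1; free=2−1=1
SNF(R) diag = [5] → torsion [5]

Answer: M ≅ ℤ^1 ⊕ ℤ/5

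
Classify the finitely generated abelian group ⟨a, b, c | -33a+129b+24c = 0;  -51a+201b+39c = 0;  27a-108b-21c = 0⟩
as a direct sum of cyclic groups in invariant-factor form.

Answer: M ≅ ℤ/3 ⊕ ℤ/3 ⊕ ℤ/9

Derivation:
rank_ℚ(R)=3; free=3−3=0
SNF(R) diag = [3, 3, 9] → torsion [3, 3, 9]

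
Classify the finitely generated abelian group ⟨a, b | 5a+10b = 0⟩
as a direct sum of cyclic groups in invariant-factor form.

rank_ℚ(R)=1; free=2−1=1
SNF(R) diag = [5] → torsion [5]

Answer: M ≅ ℤ^1 ⊕ ℤ/5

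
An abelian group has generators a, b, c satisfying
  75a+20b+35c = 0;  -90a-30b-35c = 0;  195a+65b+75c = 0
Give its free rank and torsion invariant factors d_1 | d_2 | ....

rank_ℚ(R)=3; free=3−3=0
SNF(R) diag = [5, 5, 15] → torsion [5, 5, 15]

Answer: M ≅ ℤ/5 ⊕ ℤ/5 ⊕ ℤ/15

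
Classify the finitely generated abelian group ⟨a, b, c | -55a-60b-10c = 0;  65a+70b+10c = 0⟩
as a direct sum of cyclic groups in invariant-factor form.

rank_ℚ(R)=2; free=3−2=1
SNF(R) diag = [5, 10] → torsion [5, 10]

Answer: M ≅ ℤ^1 ⊕ ℤ/5 ⊕ ℤ/10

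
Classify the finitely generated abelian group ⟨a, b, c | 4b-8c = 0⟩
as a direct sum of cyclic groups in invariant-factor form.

rank_ℚ(R)=1; free=3−1=2
SNF(R) diag = [4] → torsion [4]

Answer: M ≅ ℤ^2 ⊕ ℤ/4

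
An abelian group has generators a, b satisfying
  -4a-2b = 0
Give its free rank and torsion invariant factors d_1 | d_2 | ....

rank_ℚ(R)=1; free=2−1=1
SNF(R) diag = [2] → torsion [2]

Answer: M ≅ ℤ^1 ⊕ ℤ/2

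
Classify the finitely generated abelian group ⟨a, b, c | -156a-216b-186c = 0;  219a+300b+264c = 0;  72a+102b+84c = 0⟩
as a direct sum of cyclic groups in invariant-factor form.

Answer: M ≅ ℤ/3 ⊕ ℤ/6 ⊕ ℤ/6

Derivation:
rank_ℚ(R)=3; free=3−3=0
SNF(R) diag = [3, 6, 6] → torsion [3, 6, 6]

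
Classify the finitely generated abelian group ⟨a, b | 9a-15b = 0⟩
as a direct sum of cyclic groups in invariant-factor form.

Answer: M ≅ ℤ^1 ⊕ ℤ/3

Derivation:
rank_ℚ(R)=1; free=2−1=1
SNF(R) diag = [3] → torsion [3]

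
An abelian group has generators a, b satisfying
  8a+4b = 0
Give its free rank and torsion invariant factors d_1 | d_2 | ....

Answer: M ≅ ℤ^1 ⊕ ℤ/4

Derivation:
rank_ℚ(R)=1; free=2−1=1
SNF(R) diag = [4] → torsion [4]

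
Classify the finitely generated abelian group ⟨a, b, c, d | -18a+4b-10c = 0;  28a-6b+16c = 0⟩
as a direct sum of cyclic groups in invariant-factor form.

rank_ℚ(R)=2; free=4−2=2
SNF(R) diag = [2, 2] → torsion [2, 2]

Answer: M ≅ ℤ^2 ⊕ ℤ/2 ⊕ ℤ/2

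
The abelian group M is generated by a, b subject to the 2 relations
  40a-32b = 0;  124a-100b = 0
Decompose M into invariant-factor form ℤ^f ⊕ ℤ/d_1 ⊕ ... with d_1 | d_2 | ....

rank_ℚ(R)=2; free=2−2=0
SNF(R) diag = [4, 8] → torsion [4, 8]

Answer: M ≅ ℤ/4 ⊕ ℤ/8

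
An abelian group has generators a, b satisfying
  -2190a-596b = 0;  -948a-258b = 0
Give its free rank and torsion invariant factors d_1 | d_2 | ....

Answer: M ≅ ℤ/2 ⊕ ℤ/6

Derivation:
rank_ℚ(R)=2; free=2−2=0
SNF(R) diag = [2, 6] → torsion [2, 6]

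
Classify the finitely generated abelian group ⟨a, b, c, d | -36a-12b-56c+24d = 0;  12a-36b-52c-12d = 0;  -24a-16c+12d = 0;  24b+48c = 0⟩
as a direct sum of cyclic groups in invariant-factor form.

Answer: M ≅ ℤ/4 ⊕ ℤ/12 ⊕ ℤ/12 ⊕ ℤ/24

Derivation:
rank_ℚ(R)=4; free=4−4=0
SNF(R) diag = [4, 12, 12, 24] → torsion [4, 12, 12, 24]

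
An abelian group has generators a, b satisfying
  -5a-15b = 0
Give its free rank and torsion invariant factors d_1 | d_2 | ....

Answer: M ≅ ℤ^1 ⊕ ℤ/5

Derivation:
rank_ℚ(R)=1; free=2−1=1
SNF(R) diag = [5] → torsion [5]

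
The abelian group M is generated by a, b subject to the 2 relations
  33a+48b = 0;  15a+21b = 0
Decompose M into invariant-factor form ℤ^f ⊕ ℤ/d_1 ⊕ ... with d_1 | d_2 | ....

rank_ℚ(R)=2; free=2−2=0
SNF(R) diag = [3, 9] → torsion [3, 9]

Answer: M ≅ ℤ/3 ⊕ ℤ/9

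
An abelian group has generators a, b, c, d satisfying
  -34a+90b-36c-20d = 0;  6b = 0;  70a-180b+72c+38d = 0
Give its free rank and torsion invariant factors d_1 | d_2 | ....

rank_ℚ(R)=3; free=4−3=1
SNF(R) diag = [2, 6, 18] → torsion [2, 6, 18]

Answer: M ≅ ℤ^1 ⊕ ℤ/2 ⊕ ℤ/6 ⊕ ℤ/18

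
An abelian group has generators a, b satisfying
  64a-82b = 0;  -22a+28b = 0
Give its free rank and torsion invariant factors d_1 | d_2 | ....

rank_ℚ(R)=2; free=2−2=0
SNF(R) diag = [2, 6] → torsion [2, 6]

Answer: M ≅ ℤ/2 ⊕ ℤ/6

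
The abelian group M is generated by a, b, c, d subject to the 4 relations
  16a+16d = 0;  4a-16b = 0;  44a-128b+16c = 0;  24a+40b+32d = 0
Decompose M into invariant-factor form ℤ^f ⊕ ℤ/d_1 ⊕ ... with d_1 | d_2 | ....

Answer: M ≅ ℤ/4 ⊕ ℤ/8 ⊕ ℤ/16 ⊕ ℤ/16

Derivation:
rank_ℚ(R)=4; free=4−4=0
SNF(R) diag = [4, 8, 16, 16] → torsion [4, 8, 16, 16]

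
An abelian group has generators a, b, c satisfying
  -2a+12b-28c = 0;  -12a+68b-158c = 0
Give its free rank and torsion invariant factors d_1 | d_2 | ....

rank_ℚ(R)=2; free=3−2=1
SNF(R) diag = [2, 2] → torsion [2, 2]

Answer: M ≅ ℤ^1 ⊕ ℤ/2 ⊕ ℤ/2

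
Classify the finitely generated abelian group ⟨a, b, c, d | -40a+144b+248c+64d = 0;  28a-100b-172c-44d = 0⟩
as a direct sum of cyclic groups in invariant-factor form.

rank_ℚ(R)=2; free=4−2=2
SNF(R) diag = [4, 8] → torsion [4, 8]

Answer: M ≅ ℤ^2 ⊕ ℤ/4 ⊕ ℤ/8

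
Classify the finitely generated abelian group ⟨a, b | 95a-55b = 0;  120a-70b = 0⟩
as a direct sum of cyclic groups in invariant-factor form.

rank_ℚ(R)=2; free=2−2=0
SNF(R) diag = [5, 10] → torsion [5, 10]

Answer: M ≅ ℤ/5 ⊕ ℤ/10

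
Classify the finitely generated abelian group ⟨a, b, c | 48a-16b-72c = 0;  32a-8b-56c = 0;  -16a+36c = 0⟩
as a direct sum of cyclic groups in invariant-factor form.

Answer: M ≅ ℤ/4 ⊕ ℤ/8 ⊕ ℤ/16

Derivation:
rank_ℚ(R)=3; free=3−3=0
SNF(R) diag = [4, 8, 16] → torsion [4, 8, 16]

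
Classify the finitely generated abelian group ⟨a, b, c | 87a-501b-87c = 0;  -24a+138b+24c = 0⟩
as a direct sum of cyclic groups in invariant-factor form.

rank_ℚ(R)=2; free=3−2=1
SNF(R) diag = [3, 6] → torsion [3, 6]

Answer: M ≅ ℤ^1 ⊕ ℤ/3 ⊕ ℤ/6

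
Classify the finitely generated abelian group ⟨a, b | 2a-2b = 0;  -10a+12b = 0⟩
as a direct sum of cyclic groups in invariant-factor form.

Answer: M ≅ ℤ/2 ⊕ ℤ/2

Derivation:
rank_ℚ(R)=2; free=2−2=0
SNF(R) diag = [2, 2] → torsion [2, 2]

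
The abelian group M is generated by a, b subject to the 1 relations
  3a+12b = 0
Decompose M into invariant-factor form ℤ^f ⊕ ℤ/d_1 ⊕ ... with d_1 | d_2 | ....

rank_ℚ(R)=1; free=2−1=1
SNF(R) diag = [3] → torsion [3]

Answer: M ≅ ℤ^1 ⊕ ℤ/3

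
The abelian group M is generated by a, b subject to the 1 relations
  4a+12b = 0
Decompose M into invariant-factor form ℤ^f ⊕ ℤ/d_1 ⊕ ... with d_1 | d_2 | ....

Answer: M ≅ ℤ^1 ⊕ ℤ/4

Derivation:
rank_ℚ(R)=1; free=2−1=1
SNF(R) diag = [4] → torsion [4]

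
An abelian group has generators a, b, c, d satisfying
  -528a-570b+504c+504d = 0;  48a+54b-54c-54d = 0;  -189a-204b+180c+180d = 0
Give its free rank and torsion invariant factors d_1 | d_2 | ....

rank_ℚ(R)=3; free=4−3=1
SNF(R) diag = [3, 6, 18] → torsion [3, 6, 18]

Answer: M ≅ ℤ^1 ⊕ ℤ/3 ⊕ ℤ/6 ⊕ ℤ/18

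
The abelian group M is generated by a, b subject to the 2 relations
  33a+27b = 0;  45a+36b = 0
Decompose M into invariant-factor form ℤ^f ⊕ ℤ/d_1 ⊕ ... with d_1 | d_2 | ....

Answer: M ≅ ℤ/3 ⊕ ℤ/9

Derivation:
rank_ℚ(R)=2; free=2−2=0
SNF(R) diag = [3, 9] → torsion [3, 9]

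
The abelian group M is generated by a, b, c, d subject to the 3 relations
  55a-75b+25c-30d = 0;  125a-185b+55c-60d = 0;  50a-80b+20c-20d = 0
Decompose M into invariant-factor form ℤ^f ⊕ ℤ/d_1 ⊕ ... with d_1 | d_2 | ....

rank_ℚ(R)=3; free=4−3=1
SNF(R) diag = [5, 10, 10] → torsion [5, 10, 10]

Answer: M ≅ ℤ^1 ⊕ ℤ/5 ⊕ ℤ/10 ⊕ ℤ/10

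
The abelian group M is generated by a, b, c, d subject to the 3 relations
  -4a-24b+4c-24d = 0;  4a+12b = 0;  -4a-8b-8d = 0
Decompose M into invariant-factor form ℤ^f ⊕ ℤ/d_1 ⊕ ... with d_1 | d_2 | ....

Answer: M ≅ ℤ^1 ⊕ ℤ/4 ⊕ ℤ/4 ⊕ ℤ/4

Derivation:
rank_ℚ(R)=3; free=4−3=1
SNF(R) diag = [4, 4, 4] → torsion [4, 4, 4]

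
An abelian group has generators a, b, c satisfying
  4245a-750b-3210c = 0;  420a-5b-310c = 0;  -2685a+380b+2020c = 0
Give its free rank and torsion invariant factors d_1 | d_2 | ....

Answer: M ≅ ℤ/5 ⊕ ℤ/15 ⊕ ℤ/30

Derivation:
rank_ℚ(R)=3; free=3−3=0
SNF(R) diag = [5, 15, 30] → torsion [5, 15, 30]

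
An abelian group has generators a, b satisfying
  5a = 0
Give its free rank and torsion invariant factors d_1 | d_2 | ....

Answer: M ≅ ℤ^1 ⊕ ℤ/5

Derivation:
rank_ℚ(R)=1; free=2−1=1
SNF(R) diag = [5] → torsion [5]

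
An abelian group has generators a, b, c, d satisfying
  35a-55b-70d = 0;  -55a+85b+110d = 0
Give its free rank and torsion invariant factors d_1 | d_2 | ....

rank_ℚ(R)=2; free=4−2=2
SNF(R) diag = [5, 10] → torsion [5, 10]

Answer: M ≅ ℤ^2 ⊕ ℤ/5 ⊕ ℤ/10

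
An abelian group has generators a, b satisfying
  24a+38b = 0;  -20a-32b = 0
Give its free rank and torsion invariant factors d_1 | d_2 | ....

Answer: M ≅ ℤ/2 ⊕ ℤ/4

Derivation:
rank_ℚ(R)=2; free=2−2=0
SNF(R) diag = [2, 4] → torsion [2, 4]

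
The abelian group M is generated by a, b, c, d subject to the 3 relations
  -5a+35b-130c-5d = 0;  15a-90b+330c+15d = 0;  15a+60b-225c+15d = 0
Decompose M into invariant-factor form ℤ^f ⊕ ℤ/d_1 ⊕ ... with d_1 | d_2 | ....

Answer: M ≅ ℤ^1 ⊕ ℤ/5 ⊕ ℤ/15 ⊕ ℤ/45

Derivation:
rank_ℚ(R)=3; free=4−3=1
SNF(R) diag = [5, 15, 45] → torsion [5, 15, 45]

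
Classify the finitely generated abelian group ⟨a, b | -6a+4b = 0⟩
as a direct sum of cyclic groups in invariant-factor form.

Answer: M ≅ ℤ^1 ⊕ ℤ/2

Derivation:
rank_ℚ(R)=1; free=2−1=1
SNF(R) diag = [2] → torsion [2]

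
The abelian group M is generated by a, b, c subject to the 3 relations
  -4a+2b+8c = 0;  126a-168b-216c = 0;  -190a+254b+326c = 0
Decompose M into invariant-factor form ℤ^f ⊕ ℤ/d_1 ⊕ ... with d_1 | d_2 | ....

Answer: M ≅ ℤ/2 ⊕ ℤ/6 ⊕ ℤ/18

Derivation:
rank_ℚ(R)=3; free=3−3=0
SNF(R) diag = [2, 6, 18] → torsion [2, 6, 18]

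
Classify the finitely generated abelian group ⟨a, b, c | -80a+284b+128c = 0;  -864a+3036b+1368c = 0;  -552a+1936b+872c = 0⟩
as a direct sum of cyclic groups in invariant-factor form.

rank_ℚ(R)=3; free=3−3=0
SNF(R) diag = [4, 8, 24] → torsion [4, 8, 24]

Answer: M ≅ ℤ/4 ⊕ ℤ/8 ⊕ ℤ/24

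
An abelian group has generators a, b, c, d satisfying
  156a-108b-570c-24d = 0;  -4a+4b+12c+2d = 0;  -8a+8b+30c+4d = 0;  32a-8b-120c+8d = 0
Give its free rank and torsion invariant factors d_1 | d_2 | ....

rank_ℚ(R)=4; free=4−4=0
SNF(R) diag = [2, 6, 12, 24] → torsion [2, 6, 12, 24]

Answer: M ≅ ℤ/2 ⊕ ℤ/6 ⊕ ℤ/12 ⊕ ℤ/24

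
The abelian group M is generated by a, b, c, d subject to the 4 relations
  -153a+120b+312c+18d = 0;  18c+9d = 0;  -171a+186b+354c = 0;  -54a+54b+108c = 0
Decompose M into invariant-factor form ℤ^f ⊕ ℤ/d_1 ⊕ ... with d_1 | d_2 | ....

rank_ℚ(R)=4; free=4−4=0
SNF(R) diag = [3, 9, 18, 54] → torsion [3, 9, 18, 54]

Answer: M ≅ ℤ/3 ⊕ ℤ/9 ⊕ ℤ/18 ⊕ ℤ/54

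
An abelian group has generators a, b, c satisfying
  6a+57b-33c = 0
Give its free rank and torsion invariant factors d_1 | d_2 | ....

Answer: M ≅ ℤ^2 ⊕ ℤ/3

Derivation:
rank_ℚ(R)=1; free=3−1=2
SNF(R) diag = [3] → torsion [3]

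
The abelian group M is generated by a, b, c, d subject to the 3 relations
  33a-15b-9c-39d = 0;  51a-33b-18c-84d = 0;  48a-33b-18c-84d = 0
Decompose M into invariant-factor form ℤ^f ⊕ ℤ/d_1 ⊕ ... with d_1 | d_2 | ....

rank_ℚ(R)=3; free=4−3=1
SNF(R) diag = [3, 3, 9] → torsion [3, 3, 9]

Answer: M ≅ ℤ^1 ⊕ ℤ/3 ⊕ ℤ/3 ⊕ ℤ/9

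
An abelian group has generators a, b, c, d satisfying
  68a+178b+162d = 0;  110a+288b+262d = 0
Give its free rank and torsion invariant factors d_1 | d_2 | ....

Answer: M ≅ ℤ^2 ⊕ ℤ/2 ⊕ ℤ/2

Derivation:
rank_ℚ(R)=2; free=4−2=2
SNF(R) diag = [2, 2] → torsion [2, 2]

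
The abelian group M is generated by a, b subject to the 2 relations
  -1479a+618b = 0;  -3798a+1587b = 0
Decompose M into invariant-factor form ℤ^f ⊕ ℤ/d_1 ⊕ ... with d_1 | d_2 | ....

Answer: M ≅ ℤ/3 ⊕ ℤ/3

Derivation:
rank_ℚ(R)=2; free=2−2=0
SNF(R) diag = [3, 3] → torsion [3, 3]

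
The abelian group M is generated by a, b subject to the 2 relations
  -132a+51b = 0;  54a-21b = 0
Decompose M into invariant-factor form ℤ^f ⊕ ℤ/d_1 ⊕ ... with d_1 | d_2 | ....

rank_ℚ(R)=2; free=2−2=0
SNF(R) diag = [3, 6] → torsion [3, 6]

Answer: M ≅ ℤ/3 ⊕ ℤ/6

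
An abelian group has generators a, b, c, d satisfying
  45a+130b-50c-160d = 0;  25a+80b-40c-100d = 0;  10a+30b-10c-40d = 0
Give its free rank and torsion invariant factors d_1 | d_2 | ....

Answer: M ≅ ℤ^1 ⊕ ℤ/5 ⊕ ℤ/10 ⊕ ℤ/20

Derivation:
rank_ℚ(R)=3; free=4−3=1
SNF(R) diag = [5, 10, 20] → torsion [5, 10, 20]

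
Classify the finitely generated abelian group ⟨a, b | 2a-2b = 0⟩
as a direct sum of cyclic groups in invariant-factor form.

Answer: M ≅ ℤ^1 ⊕ ℤ/2

Derivation:
rank_ℚ(R)=1; free=2−1=1
SNF(R) diag = [2] → torsion [2]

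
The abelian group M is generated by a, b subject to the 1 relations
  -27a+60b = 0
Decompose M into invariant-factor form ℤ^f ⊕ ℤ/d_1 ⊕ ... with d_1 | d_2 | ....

rank_ℚ(R)=1; free=2−1=1
SNF(R) diag = [3] → torsion [3]

Answer: M ≅ ℤ^1 ⊕ ℤ/3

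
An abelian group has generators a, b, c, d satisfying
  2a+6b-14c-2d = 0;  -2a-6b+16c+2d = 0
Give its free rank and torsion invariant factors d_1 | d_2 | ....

Answer: M ≅ ℤ^2 ⊕ ℤ/2 ⊕ ℤ/2

Derivation:
rank_ℚ(R)=2; free=4−2=2
SNF(R) diag = [2, 2] → torsion [2, 2]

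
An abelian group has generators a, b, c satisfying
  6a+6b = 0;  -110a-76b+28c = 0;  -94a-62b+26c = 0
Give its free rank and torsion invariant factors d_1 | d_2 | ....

Answer: M ≅ ℤ/2 ⊕ ℤ/6 ⊕ ℤ/6

Derivation:
rank_ℚ(R)=3; free=3−3=0
SNF(R) diag = [2, 6, 6] → torsion [2, 6, 6]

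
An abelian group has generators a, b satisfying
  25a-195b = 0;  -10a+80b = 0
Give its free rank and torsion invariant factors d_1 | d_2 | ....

rank_ℚ(R)=2; free=2−2=0
SNF(R) diag = [5, 10] → torsion [5, 10]

Answer: M ≅ ℤ/5 ⊕ ℤ/10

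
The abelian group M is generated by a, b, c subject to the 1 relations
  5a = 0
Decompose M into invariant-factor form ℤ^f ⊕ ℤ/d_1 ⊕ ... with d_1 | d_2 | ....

rank_ℚ(R)=1; free=3−1=2
SNF(R) diag = [5] → torsion [5]

Answer: M ≅ ℤ^2 ⊕ ℤ/5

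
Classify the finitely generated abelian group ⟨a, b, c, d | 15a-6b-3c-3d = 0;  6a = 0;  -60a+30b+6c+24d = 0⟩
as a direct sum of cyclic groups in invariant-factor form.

Answer: M ≅ ℤ^1 ⊕ ℤ/3 ⊕ ℤ/6 ⊕ ℤ/18

Derivation:
rank_ℚ(R)=3; free=4−3=1
SNF(R) diag = [3, 6, 18] → torsion [3, 6, 18]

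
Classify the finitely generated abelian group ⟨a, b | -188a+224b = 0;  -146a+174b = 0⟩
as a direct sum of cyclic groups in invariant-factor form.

Answer: M ≅ ℤ/2 ⊕ ℤ/4

Derivation:
rank_ℚ(R)=2; free=2−2=0
SNF(R) diag = [2, 4] → torsion [2, 4]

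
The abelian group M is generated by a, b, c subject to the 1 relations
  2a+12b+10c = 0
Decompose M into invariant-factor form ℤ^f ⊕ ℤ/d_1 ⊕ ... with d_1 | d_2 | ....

Answer: M ≅ ℤ^2 ⊕ ℤ/2

Derivation:
rank_ℚ(R)=1; free=3−1=2
SNF(R) diag = [2] → torsion [2]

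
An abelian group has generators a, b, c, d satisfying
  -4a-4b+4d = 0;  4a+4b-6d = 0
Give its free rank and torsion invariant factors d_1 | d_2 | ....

Answer: M ≅ ℤ^2 ⊕ ℤ/2 ⊕ ℤ/4

Derivation:
rank_ℚ(R)=2; free=4−2=2
SNF(R) diag = [2, 4] → torsion [2, 4]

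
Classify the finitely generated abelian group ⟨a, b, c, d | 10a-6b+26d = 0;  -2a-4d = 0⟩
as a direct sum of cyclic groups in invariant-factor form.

Answer: M ≅ ℤ^2 ⊕ ℤ/2 ⊕ ℤ/6

Derivation:
rank_ℚ(R)=2; free=4−2=2
SNF(R) diag = [2, 6] → torsion [2, 6]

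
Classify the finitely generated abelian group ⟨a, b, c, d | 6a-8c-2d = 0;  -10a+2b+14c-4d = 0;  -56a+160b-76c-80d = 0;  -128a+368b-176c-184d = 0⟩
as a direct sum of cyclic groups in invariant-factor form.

rank_ℚ(R)=4; free=4−4=0
SNF(R) diag = [2, 2, 4, 8] → torsion [2, 2, 4, 8]

Answer: M ≅ ℤ/2 ⊕ ℤ/2 ⊕ ℤ/4 ⊕ ℤ/8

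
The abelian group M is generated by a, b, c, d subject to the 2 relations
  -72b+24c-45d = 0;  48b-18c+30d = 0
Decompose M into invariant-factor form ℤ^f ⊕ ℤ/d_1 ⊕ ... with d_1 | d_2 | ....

Answer: M ≅ ℤ^2 ⊕ ℤ/3 ⊕ ℤ/6

Derivation:
rank_ℚ(R)=2; free=4−2=2
SNF(R) diag = [3, 6] → torsion [3, 6]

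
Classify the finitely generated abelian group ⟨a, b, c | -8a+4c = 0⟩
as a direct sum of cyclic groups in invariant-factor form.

Answer: M ≅ ℤ^2 ⊕ ℤ/4

Derivation:
rank_ℚ(R)=1; free=3−1=2
SNF(R) diag = [4] → torsion [4]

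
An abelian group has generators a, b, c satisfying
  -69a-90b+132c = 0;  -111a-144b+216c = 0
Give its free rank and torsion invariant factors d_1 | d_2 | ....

rank_ℚ(R)=2; free=3−2=1
SNF(R) diag = [3, 6] → torsion [3, 6]

Answer: M ≅ ℤ^1 ⊕ ℤ/3 ⊕ ℤ/6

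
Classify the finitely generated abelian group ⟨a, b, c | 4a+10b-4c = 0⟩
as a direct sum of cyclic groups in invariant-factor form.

Answer: M ≅ ℤ^2 ⊕ ℤ/2

Derivation:
rank_ℚ(R)=1; free=3−1=2
SNF(R) diag = [2] → torsion [2]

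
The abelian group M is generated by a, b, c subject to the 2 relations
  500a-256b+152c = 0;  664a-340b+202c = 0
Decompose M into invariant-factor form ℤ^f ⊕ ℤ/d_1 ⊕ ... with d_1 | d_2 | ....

rank_ℚ(R)=2; free=3−2=1
SNF(R) diag = [2, 4] → torsion [2, 4]

Answer: M ≅ ℤ^1 ⊕ ℤ/2 ⊕ ℤ/4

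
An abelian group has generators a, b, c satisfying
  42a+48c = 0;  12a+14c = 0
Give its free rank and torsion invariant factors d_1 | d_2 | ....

rank_ℚ(R)=2; free=3−2=1
SNF(R) diag = [2, 6] → torsion [2, 6]

Answer: M ≅ ℤ^1 ⊕ ℤ/2 ⊕ ℤ/6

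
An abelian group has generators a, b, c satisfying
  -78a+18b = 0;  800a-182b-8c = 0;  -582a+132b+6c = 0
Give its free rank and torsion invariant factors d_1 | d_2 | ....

Answer: M ≅ ℤ/2 ⊕ ℤ/6 ⊕ ℤ/18

Derivation:
rank_ℚ(R)=3; free=3−3=0
SNF(R) diag = [2, 6, 18] → torsion [2, 6, 18]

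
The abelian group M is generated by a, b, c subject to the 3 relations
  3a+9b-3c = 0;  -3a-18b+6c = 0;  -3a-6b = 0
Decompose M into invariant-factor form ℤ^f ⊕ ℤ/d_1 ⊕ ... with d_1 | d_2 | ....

rank_ℚ(R)=3; free=3−3=0
SNF(R) diag = [3, 3, 6] → torsion [3, 3, 6]

Answer: M ≅ ℤ/3 ⊕ ℤ/3 ⊕ ℤ/6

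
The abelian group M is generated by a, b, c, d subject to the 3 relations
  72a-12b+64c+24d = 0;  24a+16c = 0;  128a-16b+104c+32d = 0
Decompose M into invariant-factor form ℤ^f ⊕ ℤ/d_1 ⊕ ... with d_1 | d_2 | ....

Answer: M ≅ ℤ^1 ⊕ ℤ/4 ⊕ ℤ/8 ⊕ ℤ/24

Derivation:
rank_ℚ(R)=3; free=4−3=1
SNF(R) diag = [4, 8, 24] → torsion [4, 8, 24]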